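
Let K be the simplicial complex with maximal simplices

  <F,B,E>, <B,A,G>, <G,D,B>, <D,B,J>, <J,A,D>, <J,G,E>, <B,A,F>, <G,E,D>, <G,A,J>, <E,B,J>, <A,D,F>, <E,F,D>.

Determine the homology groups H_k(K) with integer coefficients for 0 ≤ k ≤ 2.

Order the vertices as A < B < D < E < F < G < J. Listing each simplex with vertices in this order, K has dimension 2 with simplices:

  0-simplices (7): A, B, D, E, F, G, J
  1-simplices (18): AB, AD, AF, AG, AJ, BD, BE, BF, BG, BJ, DE, DF, DG, DJ, EF, EG, EJ, GJ
  2-simplices (12): ABF, ABG, ADF, ADJ, AGJ, BDG, BDJ, BEF, BEJ, DEF, DEG, EGJ

giving chain groups C_0 ≅ Z^7, C_1 ≅ Z^18, C_2 ≅ Z^12.

Boundary ∂_1: C_1 → C_0 is given by ∂[p,q] = [q] − [p]. For instance
  ∂BF = F − B.
This gives a 7×18 integer matrix of rank 6; reducing to Smith normal form yields diagonal entries (1,1,1,1,1,1).

The boundary map ∂_2: C_2 → C_1 acts by ∂[p,q,r] = [q,r] − [p,r] + [p,q]. For instance
  ∂BEJ = EJ − BJ + BE,
  ∂DEG = EG − DG + DE.
As a 18×12 matrix over Z this has rank 12, with invariant factors (1,1,1,1,1,1,1,1,1,1,1,2).

Now H_k = ker ∂_k / im ∂_{k+1}, so:

  H_0: rank C_0 − rank ∂_1 = 7 − 6 = 1, and the invariant factors of ∂_1 are all 1, so H_0 ≅ Z.
  H_1: rank ker ∂_1 − rank ∂_2 = (18 − 6) − 12 = 0, and ∂_2 has invariant factor 2 > 1, so H_1 ≅ Z/2Z.
  H_2: rank ker ∂_2 − rank ∂_3 = (12 − 12) − 0 = 0, and there is no ∂_3, so H_2 ≅ 0.

As a check, the Euler characteristic is 7 − 18 + 12 = 1, which agrees with 1 − 0 + 0 = 1.

H_0 = Z,  H_1 = Z/2Z,  H_2 = 0.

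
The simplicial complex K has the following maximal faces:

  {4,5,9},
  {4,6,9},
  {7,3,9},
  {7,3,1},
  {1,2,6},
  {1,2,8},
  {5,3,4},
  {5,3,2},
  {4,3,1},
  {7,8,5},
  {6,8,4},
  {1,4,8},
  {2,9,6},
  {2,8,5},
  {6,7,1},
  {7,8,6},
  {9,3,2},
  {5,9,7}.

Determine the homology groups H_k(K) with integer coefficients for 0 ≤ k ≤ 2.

H_0 = Z,  H_1 = Z × Z/2,  H_2 = 0.

K has 9 vertices, 27 edges, 18 triangles.
rank ∂_0 = 0, rank ∂_1 = 8 ⇒ b_0 = 9 − 0 − 8 = 1; all invariant factors of ∂_1 are 1 so no torsion. So H_0 = Z.
rank ∂_1 = 8, rank ∂_2 = 18 ⇒ b_1 = 27 − 8 − 18 = 1; ∂_2 has invariant factor(s) [2] giving torsion. So H_1 = Z × Z/2.
rank ∂_2 = 18, rank ∂_3 = 0 ⇒ b_2 = 18 − 18 − 0 = 0. So H_2 = 0.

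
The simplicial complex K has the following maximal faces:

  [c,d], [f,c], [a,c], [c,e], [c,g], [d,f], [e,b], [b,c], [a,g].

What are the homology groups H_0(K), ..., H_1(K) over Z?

H_0 ≅ Z,  H_1 ≅ Z^3.

Fix the vertex order a < b < c < d < e < f < g and write every simplex with vertices in increasing order. Then dim K = 1 and the simplices of K are:

  0-simplices (7): a, b, c, d, e, f, g
  1-simplices (9): ac, ag, bc, be, cd, ce, cf, cg, df

so the chain groups are C_0 ≅ Z^7, C_1 ≅ Z^9.

Boundary ∂_1: C_1 → C_0 sends each edge [p,q] (with p < q) to q − p. For instance
  ∂ce = e − c.
The resulting 7×9 matrix has rank 6, and its Smith normal form has invariant factors (1,1,1,1,1,1).

Computing H_k = (kernel of ∂_k) / (image of ∂_{k+1}):

  H_0: rank C_0 − rank ∂_1 = 7 − 6 = 1, and the invariant factors of ∂_1 are all 1, so H_0 = Z.
  H_1: rank ker ∂_1 − rank ∂_2 = (9 − 6) − 0 = 3, and there is no ∂_2, so H_1 = Z^3.

(K is a triangulation of a wedge of 3 circles.)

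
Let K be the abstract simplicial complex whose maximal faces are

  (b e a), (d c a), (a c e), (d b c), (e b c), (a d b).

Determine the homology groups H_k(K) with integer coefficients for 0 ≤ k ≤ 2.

H_0 = Z,  H_1 = 0,  H_2 = Z.

We work with the vertex ordering a < b < c < d < e. The simplices of K, each written with vertices in increasing order, are:

  0-simplices (5): a, b, c, d, e
  1-simplices (9): ab, ac, ad, ae, bc, bd, be, cd, ce
  2-simplices (6): abd, abe, acd, ace, bcd, bce

so the chain groups are C_0 ≅ Z^5, C_1 ≅ Z^9, C_2 ≅ Z^6.

∂_1: C_1 → C_0 sends each edge [p,q] (with p < q) to q − p. For instance
  ∂ae = e − a.
This gives a 5×9 integer matrix of rank 4; reducing to Smith normal form yields diagonal entries (1,1,1,1).

Boundary ∂_2: C_2 → C_1 maps a triangle to the signed sum of its edges. For instance
  ∂bce = ce − be + bc,
  ∂ace = ce − ae + ac.
The resulting 9×6 matrix has rank 5, and its Smith normal form has invariant factors (1,1,1,1,1).

Now H_k = ker ∂_k / im ∂_{k+1}, so:

  H_0: rank C_0 − rank ∂_1 = 5 − 4 = 1, and the invariant factors of ∂_1 are all 1, so H_0 = Z.
  H_1: rank ker ∂_1 − rank ∂_2 = (9 − 4) − 5 = 0, and the invariant factors of ∂_2 are all 1, so H_1 = 0.
  H_2: rank ker ∂_2 − rank ∂_3 = (6 − 5) − 0 = 1, and there is no ∂_3, so H_2 = Z.

(K is a triangulation of the 2-sphere S^2.)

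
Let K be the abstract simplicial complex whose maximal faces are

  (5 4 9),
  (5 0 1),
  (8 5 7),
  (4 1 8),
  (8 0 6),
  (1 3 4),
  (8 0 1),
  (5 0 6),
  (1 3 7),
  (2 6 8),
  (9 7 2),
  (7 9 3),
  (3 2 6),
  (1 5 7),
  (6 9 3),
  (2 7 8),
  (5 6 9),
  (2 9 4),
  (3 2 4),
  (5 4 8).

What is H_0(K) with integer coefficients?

H_0 = Z.

Fix the vertex order 0 < 1 < 2 < 3 < 4 < 5 < 6 < 7 < 8 < 9 and write every simplex with vertices in increasing order. Then dim K = 2 and the simplices of K are:

  0-simplices (10): [0], [1], [2], [3], [4], [5], [6], [7], [8], [9]
  1-simplices (30): (30 of them)
  2-simplices (20): (20 of them)

Hence C_0 ≅ Z^10, C_1 ≅ Z^30, C_2 ≅ Z^20.

∂_1: C_1 → C_0 is given by ∂[p,q] = [q] − [p]. For instance
  ∂[5,7] = [7] − [5].
The resulting 10×30 matrix has rank 9, and its Smith normal form has invariant factors (1,1,1,1,1,1,1,1,1).

∂_2: C_2 → C_1 sends each 2-simplex [p,q,r] to [q,r] − [p,r] + [p,q]. For instance
  ∂[2,3,4] = [3,4] − [2,4] + [2,3],
  ∂[1,3,7] = [3,7] − [1,7] + [1,3].
This gives a 30×20 integer matrix of rank 20; reducing to Smith normal form yields diagonal entries (1,1,1,1,1,1,1,1,1,1,1,1,1,1,1,1,1,1,1,2).

Reading off H_k = ker ∂_k / im ∂_{k+1}:

  H_0: rank C_0 − rank ∂_1 = 10 − 9 = 1, and the invariant factors of ∂_1 are all 1, so H_0 = Z.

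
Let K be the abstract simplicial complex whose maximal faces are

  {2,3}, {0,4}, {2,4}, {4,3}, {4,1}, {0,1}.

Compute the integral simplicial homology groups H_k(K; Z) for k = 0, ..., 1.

Fix the vertex order 0 < 1 < 2 < 3 < 4 and write every simplex with vertices in increasing order. Then dim K = 1 and the simplices of K are:

  0-simplices (5): [0], [1], [2], [3], [4]
  1-simplices (6): [0,1], [0,4], [1,4], [2,3], [2,4], [3,4]

so the chain groups are C_0 ≅ Z^5, C_1 ≅ Z^6.

The boundary map ∂_1: C_1 → C_0 is given by ∂[p,q] = [q] − [p]. For instance
  ∂[0,1] = [1] − [0].
The 5×6 boundary matrix has rank 4 and Smith normal form diag(1,1,1,1).

Reading off H_k = ker ∂_k / im ∂_{k+1}:

  H_0: rank C_0 − rank ∂_1 = 5 − 4 = 1, and the invariant factors of ∂_1 are all 1, so H_0 = Z.
  H_1: rank ker ∂_1 − rank ∂_2 = (6 − 4) − 0 = 2, and there is no ∂_2, so H_1 = Z^2.

H_0 = Z,  H_1 = Z^2.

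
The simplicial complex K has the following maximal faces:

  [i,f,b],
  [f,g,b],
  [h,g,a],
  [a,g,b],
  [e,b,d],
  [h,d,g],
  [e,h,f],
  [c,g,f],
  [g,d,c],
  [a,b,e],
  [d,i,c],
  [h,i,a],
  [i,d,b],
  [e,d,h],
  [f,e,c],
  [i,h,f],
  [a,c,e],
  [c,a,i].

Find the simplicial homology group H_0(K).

H_0 ≅ Z.

Order the vertices as a < b < c < d < e < f < g < h < i. Listing each simplex with vertices in this order, K has dimension 2 with simplices:

  0-simplices (9): a, b, c, d, e, f, g, h, i
  1-simplices (27): ab, ac, ae, ag, ah, ai, bd, be, bf, bg, bi, cd, ce, cf, cg, ci, de, dg, dh, di, ef, eh, fg, fh, fi, gh, hi
  2-simplices (18): abe, abg, ace, aci, agh, ahi, bde, bdi, bfg, bfi, cdg, cdi, cef, cfg, deh, dgh, efh, fhi

so the chain groups are C_0 ≅ Z^9, C_1 ≅ Z^27, C_2 ≅ Z^18.

∂_1: C_1 → C_0 sends each edge [p,q] (with p < q) to q − p. For instance
  ∂bg = g − b.
As a 9×27 matrix over Z this has rank 8, with invariant factors (1,1,1,1,1,1,1,1).

Boundary ∂_2: C_2 → C_1 maps a triangle to the signed sum of its edges. For instance
  ∂bde = de − be + bd,
  ∂abg = bg − ag + ab.
The resulting 27×18 matrix has rank 17, and its Smith normal form has invariant factors (1,1,1,1,1,1,1,1,1,1,1,1,1,1,1,1,1).

Computing H_k = (kernel of ∂_k) / (image of ∂_{k+1}):

  H_0: rank C_0 − rank ∂_1 = 9 − 8 = 1, and the invariant factors of ∂_1 are all 1, so H_0 = Z.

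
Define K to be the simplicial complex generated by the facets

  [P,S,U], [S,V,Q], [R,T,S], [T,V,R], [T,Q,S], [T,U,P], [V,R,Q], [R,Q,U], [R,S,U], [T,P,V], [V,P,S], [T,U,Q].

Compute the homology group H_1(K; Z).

Fix the vertex order P < Q < R < S < T < U < V and write every simplex with vertices in increasing order. Then dim K = 2 and the simplices of K are:

  0-simplices (7): P, Q, R, S, T, U, V
  1-simplices (18): PS, PT, PU, PV, QR, QS, QT, QU, QV, RS, RT, RU, RV, ST, SU, SV, TU, TV
  2-simplices (12): PSU, PSV, PTU, PTV, QRU, QRV, QST, QSV, QTU, RST, RSU, RTV

giving chain groups C_0 ≅ Z^7, C_1 ≅ Z^18, C_2 ≅ Z^12.

The boundary map ∂_1: C_1 → C_0 is given by ∂[p,q] = [q] − [p].
As a 7×18 matrix over Z this has rank 6, with invariant factors (1,1,1,1,1,1).

Boundary ∂_2: C_2 → C_1 maps a triangle to the signed sum of its edges. For instance
  ∂RST = ST − RT + RS,
  ∂QRU = RU − QU + QR.
This gives a 18×12 integer matrix of rank 12; reducing to Smith normal form yields diagonal entries (1,1,1,1,1,1,1,1,1,1,1,2).

Reading off H_k = ker ∂_k / im ∂_{k+1}:

  H_1: rank ker ∂_1 − rank ∂_2 = (18 − 6) − 12 = 0, and ∂_2 has invariant factor 2 > 1, so H_1 ≅ Z/2.

(K is a triangulation of the real projective plane RP^2.)

H_1 = Z/2.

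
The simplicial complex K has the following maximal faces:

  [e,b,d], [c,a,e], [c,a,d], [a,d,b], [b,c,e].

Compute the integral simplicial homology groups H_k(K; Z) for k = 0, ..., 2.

H_0 = Z,  H_1 = Z,  H_2 = 0.

Order the vertices as a < b < c < d < e. Listing each simplex with vertices in this order, K has dimension 2 with simplices:

  0-simplices (5): a, b, c, d, e
  1-simplices (10): ab, ac, ad, ae, bc, bd, be, cd, ce, de
  2-simplices (5): abd, acd, ace, bce, bde

giving chain groups C_0 ≅ Z^5, C_1 ≅ Z^10, C_2 ≅ Z^5.

∂_1: C_1 → C_0 sends each edge [p,q] (with p < q) to q − p. For instance
  ∂bd = d − b.
The resulting 5×10 matrix has rank 4, and its Smith normal form has invariant factors (1,1,1,1).

∂_2: C_2 → C_1 sends each 2-simplex [p,q,r] to [q,r] − [p,r] + [p,q]. For instance
  ∂ace = ce − ae + ac,
  ∂acd = cd − ad + ac.
As a 10×5 matrix over Z this has rank 5, with invariant factors (1,1,1,1,1).

From H_k ≅ ker(∂_k) / im(∂_{k+1}) we obtain:

  H_0: rank C_0 − rank ∂_1 = 5 − 4 = 1, and the invariant factors of ∂_1 are all 1, so H_0 ≅ Z.
  H_1: rank ker ∂_1 − rank ∂_2 = (10 − 4) − 5 = 1, and the invariant factors of ∂_2 are all 1, so H_1 ≅ Z.
  H_2: rank ker ∂_2 − rank ∂_3 = (5 − 5) − 0 = 0, and there is no ∂_3, so H_2 ≅ 0.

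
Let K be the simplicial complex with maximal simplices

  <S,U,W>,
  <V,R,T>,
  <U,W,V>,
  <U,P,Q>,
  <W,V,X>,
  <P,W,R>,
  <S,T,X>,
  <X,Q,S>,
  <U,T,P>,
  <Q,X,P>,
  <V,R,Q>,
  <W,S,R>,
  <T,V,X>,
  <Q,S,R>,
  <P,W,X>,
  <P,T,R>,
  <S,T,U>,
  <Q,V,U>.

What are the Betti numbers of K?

b_0 = 1, b_1 = 2, b_2 = 1.

We work with the vertex ordering P < Q < R < S < T < U < V < W < X. The simplices of K, each written with vertices in increasing order, are:

  0-simplices (9): P, Q, R, S, T, U, V, W, X
  1-simplices (27): PQ, PR, PT, PU, PW, PX, QR, QS, QU, QV, QX, RS, RT, RV, RW, ST, SU, SW, SX, TU, TV, TX, UV, UW, VW, VX, WX
  2-simplices (18): PQU, PQX, PRT, PRW, PTU, PWX, QRS, QRV, QSX, QUV, RSW, RTV, STU, STX, SUW, TVX, UVW, VWX

so the chain groups are C_0 ≅ Z^9, C_1 ≅ Z^27, C_2 ≅ Z^18.

∂_1: C_1 → C_0 is given by ∂[p,q] = [q] − [p]. For instance
  ∂SU = U − S.
The 9×27 boundary matrix has rank 8 and Smith normal form diag(1,1,1,1,1,1,1,1).

The boundary map ∂_2: C_2 → C_1 acts by ∂[p,q,r] = [q,r] − [p,r] + [p,q]. For instance
  ∂QSX = SX − QX + QS,
  ∂PRT = RT − PT + PR.
As a 27×18 matrix over Z this has rank 17, with invariant factors (1,1,1,1,1,1,1,1,1,1,1,1,1,1,1,1,1).

Reading off H_k = ker ∂_k / im ∂_{k+1}:

  H_0: rank C_0 − rank ∂_1 = 9 − 8 = 1, and the invariant factors of ∂_1 are all 1, so H_0 = Z.
  H_1: rank ker ∂_1 − rank ∂_2 = (27 − 8) − 17 = 2, and the invariant factors of ∂_2 are all 1, so H_1 = Z^2.
  H_2: rank ker ∂_2 − rank ∂_3 = (18 − 17) − 0 = 1, and there is no ∂_3, so H_2 = Z.

As a check, the Euler characteristic is 9 − 27 + 18 = 0, which agrees with 1 − 2 + 1 = 0.
(K is a triangulation of the torus T^2.)

Hence the Betti numbers are b_0 = 1, b_1 = 2, b_2 = 1.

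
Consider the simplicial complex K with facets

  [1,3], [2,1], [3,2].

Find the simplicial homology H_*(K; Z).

Fix the vertex order 1 < 2 < 3 and write every simplex with vertices in increasing order. Then dim K = 1 and the simplices of K are:

  0-simplices (3): [1], [2], [3]
  1-simplices (3): [1,2], [1,3], [2,3]

Hence C_0 ≅ Z^3, C_1 ≅ Z^3.

∂_1: C_1 → C_0 maps an edge to its endpoints' difference, ∂[p,q] = q − p.
The resulting 3×3 matrix has rank 2, and its Smith normal form has invariant factors (1,1).

Computing H_k = (kernel of ∂_k) / (image of ∂_{k+1}):

  H_0: rank C_0 − rank ∂_1 = 3 − 2 = 1, and the invariant factors of ∂_1 are all 1, so H_0 = Z.
  H_1: rank ker ∂_1 − rank ∂_2 = (3 − 2) − 0 = 1, and there is no ∂_2, so H_1 = Z.

H_0 = Z,  H_1 = Z.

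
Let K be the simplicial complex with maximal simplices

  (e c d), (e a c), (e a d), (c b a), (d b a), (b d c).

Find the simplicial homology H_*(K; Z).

H_0 = Z,  H_1 = 0,  H_2 = Z.

Take the total order a < b < c < d < e on the vertex set. Then K (dimension 2) consists of the simplices:

  0-simplices (5): a, b, c, d, e
  1-simplices (9): ab, ac, ad, ae, bc, bd, cd, ce, de
  2-simplices (6): abc, abd, ace, ade, bcd, cde

Hence C_0 ≅ Z^5, C_1 ≅ Z^9, C_2 ≅ Z^6.

Boundary ∂_1: C_1 → C_0 maps an edge to its endpoints' difference, ∂[p,q] = q − p.
The 5×9 boundary matrix has rank 4 and Smith normal form diag(1,1,1,1).

Boundary ∂_2: C_2 → C_1 maps a triangle to the signed sum of its edges. For instance
  ∂bcd = cd − bd + bc,
  ∂ace = ce − ae + ac.
As a 9×6 matrix over Z this has rank 5, with invariant factors (1,1,1,1,1).

Computing H_k = (kernel of ∂_k) / (image of ∂_{k+1}):

  H_0: rank C_0 − rank ∂_1 = 5 − 4 = 1, and the invariant factors of ∂_1 are all 1, so H_0 ≅ Z.
  H_1: rank ker ∂_1 − rank ∂_2 = (9 − 4) − 5 = 0, and the invariant factors of ∂_2 are all 1, so H_1 ≅ 0.
  H_2: rank ker ∂_2 − rank ∂_3 = (6 − 5) − 0 = 1, and there is no ∂_3, so H_2 ≅ Z.

As a check, the Euler characteristic is 5 − 9 + 6 = 2, which agrees with 1 − 0 + 1 = 2.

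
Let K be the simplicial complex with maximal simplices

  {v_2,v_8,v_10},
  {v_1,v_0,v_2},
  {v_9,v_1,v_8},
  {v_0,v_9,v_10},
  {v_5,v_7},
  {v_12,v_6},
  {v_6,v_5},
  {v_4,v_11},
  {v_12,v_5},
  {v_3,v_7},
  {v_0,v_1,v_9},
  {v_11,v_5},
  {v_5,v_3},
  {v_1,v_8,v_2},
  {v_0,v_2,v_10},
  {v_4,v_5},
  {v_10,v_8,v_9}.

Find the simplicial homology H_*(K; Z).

We work with the vertex ordering v_0 < v_1 < v_2 < v_3 < v_4 < v_5 < v_6 < v_7 < v_8 < v_9 < v_10 < v_11 < v_12. The simplices of K, each written with vertices in increasing order, are:

  0-simplices (13): [v_0], [v_1], [v_2], [v_3], [v_4], [v_5], [v_6], [v_7], [v_8], [v_9], [v_10], [v_11], [v_12]
  1-simplices (21): (21 of them)
  2-simplices (8): [v_0,v_1,v_2], [v_0,v_1,v_9], [v_0,v_2,v_10], [v_0,v_9,v_10], [v_1,v_2,v_8], [v_1,v_8,v_9], [v_2,v_8,v_10], [v_8,v_9,v_10]

so the chain groups are C_0 ≅ Z^13, C_1 ≅ Z^21, C_2 ≅ Z^8.

∂_1: C_1 → C_0 sends each edge [p,q] (with p < q) to q − p.
The resulting 13×21 matrix has rank 11, and its Smith normal form has invariant factors (1,1,1,1,1,1,1,1,1,1,1).

∂_2: C_2 → C_1 acts by ∂[p,q,r] = [q,r] − [p,r] + [p,q]. For instance
  ∂[v_1,v_2,v_8] = [v_2,v_8] − [v_1,v_8] + [v_1,v_2],
  ∂[v_0,v_9,v_10] = [v_9,v_10] − [v_0,v_10] + [v_0,v_9].
This gives a 21×8 integer matrix of rank 7; reducing to Smith normal form yields diagonal entries (1,1,1,1,1,1,1).

Now H_k = ker ∂_k / im ∂_{k+1}, so:

  H_0: rank C_0 − rank ∂_1 = 13 − 11 = 2, and the invariant factors of ∂_1 are all 1, so H_0 ≅ Z^2.
  H_1: rank ker ∂_1 − rank ∂_2 = (21 − 11) − 7 = 3, and the invariant factors of ∂_2 are all 1, so H_1 ≅ Z^3.
  H_2: rank ker ∂_2 − rank ∂_3 = (8 − 7) − 0 = 1, and there is no ∂_3, so H_2 ≅ Z.

H_0 ≅ Z^2,  H_1 ≅ Z^3,  H_2 ≅ Z.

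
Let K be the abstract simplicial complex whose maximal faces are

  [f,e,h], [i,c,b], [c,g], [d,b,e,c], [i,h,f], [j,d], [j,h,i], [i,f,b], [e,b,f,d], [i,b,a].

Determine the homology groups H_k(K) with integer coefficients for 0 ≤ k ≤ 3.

H_0 = Z,  H_1 = Z,  H_2 = 0,  H_3 = 0.

Fix the vertex order a < b < c < d < e < f < g < h < i < j and write every simplex with vertices in increasing order. Then dim K = 3 and the simplices of K are:

  0-simplices (10): a, b, c, d, e, f, g, h, i, j
  1-simplices (21): ab, ai, bc, bd, be, bf, bi, cd, ce, cg, ci, de, df, dj, ef, eh, fh, fi, hi, hj, ij
  2-simplices (13): abi, bcd, bce, bci, bde, bdf, bef, bfi, cde, def, efh, fhi, hij
  3-simplices (2): bcde, bdef

Hence C_0 ≅ Z^10, C_1 ≅ Z^21, C_2 ≅ Z^13, C_3 ≅ Z^2.

Boundary ∂_1: C_1 → C_0 maps an edge to its endpoints' difference, ∂[p,q] = q − p.
The 10×21 boundary matrix has rank 9 and Smith normal form diag(1,1,1,1,1,1,1,1,1).

Boundary ∂_2: C_2 → C_1 maps a triangle to the signed sum of its edges. For instance
  ∂abi = bi − ai + ab,
  ∂bci = ci − bi + bc.
This gives a 21×13 integer matrix of rank 11; reducing to Smith normal form yields diagonal entries (1,1,1,1,1,1,1,1,1,1,1).

Boundary ∂_3: C_3 → C_2 sends each 3-simplex σ to the alternating sum Σ_i (−1)^i (σ with its i-th vertex removed). For instance
  ∂bcde = cde − bde + bce − bcd,
  ∂bdef = def − bef + bdf − bde.
The 13×2 boundary matrix has rank 2 and Smith normal form diag(1,1).

Reading off H_k = ker ∂_k / im ∂_{k+1}:

  H_0: rank C_0 − rank ∂_1 = 10 − 9 = 1, and the invariant factors of ∂_1 are all 1, so H_0 = Z.
  H_1: rank ker ∂_1 − rank ∂_2 = (21 − 9) − 11 = 1, and the invariant factors of ∂_2 are all 1, so H_1 = Z.
  H_2: rank ker ∂_2 − rank ∂_3 = (13 − 11) − 2 = 0, and the invariant factors of ∂_3 are all 1, so H_2 = 0.
  H_3: rank ker ∂_3 − rank ∂_4 = (2 − 2) − 0 = 0, and there is no ∂_4, so H_3 = 0.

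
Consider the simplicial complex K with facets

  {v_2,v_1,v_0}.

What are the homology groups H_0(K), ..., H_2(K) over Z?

Order the vertices as v_0 < v_1 < v_2. Listing each simplex with vertices in this order, K has dimension 2 with simplices:

  0-simplices (3): [v_0], [v_1], [v_2]
  1-simplices (3): [v_0,v_1], [v_0,v_2], [v_1,v_2]
  2-simplices (1): [v_0,v_1,v_2]

giving chain groups C_0 ≅ Z^3, C_1 ≅ Z^3, C_2 ≅ Z^1.

∂_1: C_1 → C_0 is given by ∂[p,q] = [q] − [p]. For instance
  ∂[v_0,v_2] = [v_2] − [v_0].
This gives a 3×3 integer matrix of rank 2; reducing to Smith normal form yields diagonal entries (1,1).

∂_2: C_2 → C_1 sends each 2-simplex [p,q,r] to [q,r] − [p,r] + [p,q]. For instance
  ∂[v_0,v_1,v_2] = [v_1,v_2] − [v_0,v_2] + [v_0,v_1].
As a 3×1 matrix over Z this has rank 1, with invariant factors (1).

Computing H_k = (kernel of ∂_k) / (image of ∂_{k+1}):

  H_0: rank C_0 − rank ∂_1 = 3 − 2 = 1, and the invariant factors of ∂_1 are all 1, so H_0 ≅ Z.
  H_1: rank ker ∂_1 − rank ∂_2 = (3 − 2) − 1 = 0, and the invariant factors of ∂_2 are all 1, so H_1 ≅ 0.
  H_2: rank ker ∂_2 − rank ∂_3 = (1 − 1) − 0 = 0, and there is no ∂_3, so H_2 ≅ 0.

(K is a triangulation of the 2-simplex.)

H_0 ≅ Z,  H_1 = 0,  H_2 = 0.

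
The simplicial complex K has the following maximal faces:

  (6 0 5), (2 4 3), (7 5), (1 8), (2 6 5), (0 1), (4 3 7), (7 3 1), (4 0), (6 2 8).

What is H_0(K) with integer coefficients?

Fix the vertex order 0 < 1 < 2 < 3 < 4 < 5 < 6 < 7 < 8 and write every simplex with vertices in increasing order. Then dim K = 2 and the simplices of K are:

  0-simplices (9): [0], [1], [2], [3], [4], [5], [6], [7], [8]
  1-simplices (18): [0,1], [0,4], [0,5], [0,6], [1,3], [1,7], [1,8], [2,3], [2,4], [2,5], [2,6], [2,8], [3,4], [3,7], [4,7], [5,6], [5,7], [6,8]
  2-simplices (6): [0,5,6], [1,3,7], [2,3,4], [2,5,6], [2,6,8], [3,4,7]

Hence C_0 ≅ Z^9, C_1 ≅ Z^18, C_2 ≅ Z^6.

The boundary map ∂_1: C_1 → C_0 maps an edge to its endpoints' difference, ∂[p,q] = q − p.
The 9×18 boundary matrix has rank 8 and Smith normal form diag(1,1,1,1,1,1,1,1).

The boundary map ∂_2: C_2 → C_1 acts by ∂[p,q,r] = [q,r] − [p,r] + [p,q]. For instance
  ∂[1,3,7] = [3,7] − [1,7] + [1,3],
  ∂[2,3,4] = [3,4] − [2,4] + [2,3].
This gives a 18×6 integer matrix of rank 6; reducing to Smith normal form yields diagonal entries (1,1,1,1,1,1).

Now H_k = ker ∂_k / im ∂_{k+1}, so:

  H_0: rank C_0 − rank ∂_1 = 9 − 8 = 1, and the invariant factors of ∂_1 are all 1, so H_0 ≅ Z.

H_0 = Z.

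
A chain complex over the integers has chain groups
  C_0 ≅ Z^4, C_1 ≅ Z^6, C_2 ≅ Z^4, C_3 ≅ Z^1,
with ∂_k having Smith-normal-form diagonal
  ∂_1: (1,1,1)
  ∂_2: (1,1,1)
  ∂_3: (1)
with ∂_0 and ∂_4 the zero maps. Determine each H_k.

H_0 ≅ Z,  H_1 = 0,  H_2 = 0,  H_3 = 0.

H_0: b_0 = 4 − 0 − 3 = 1; torsion from ∂_1 factors > 1: none. So H_0 ≅ Z.
H_1: b_1 = 6 − 3 − 3 = 0; torsion from ∂_2 factors > 1: none. So H_1 ≅ 0.
H_2: b_2 = 4 − 3 − 1 = 0; torsion from ∂_3 factors > 1: none. So H_2 ≅ 0.
H_3: b_3 = 1 − 1 − 0 = 0; torsion from ∂_4 factors > 1: none. So H_3 ≅ 0.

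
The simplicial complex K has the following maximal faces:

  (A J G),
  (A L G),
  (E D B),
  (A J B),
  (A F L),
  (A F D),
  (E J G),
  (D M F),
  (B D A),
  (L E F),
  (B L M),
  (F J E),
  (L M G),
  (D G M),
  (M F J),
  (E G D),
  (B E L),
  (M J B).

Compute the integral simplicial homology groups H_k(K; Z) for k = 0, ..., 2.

H_0 = Z,  H_1 = Z^2,  H_2 = Z.

Fix the vertex order A < B < D < E < F < G < J < L < M and write every simplex with vertices in increasing order. Then dim K = 2 and the simplices of K are:

  0-simplices (9): A, B, D, E, F, G, J, L, M
  1-simplices (27): AB, AD, AF, AG, AJ, AL, BD, BE, BJ, BL, BM, DE, DF, DG, DM, EF, EG, EJ, EL, FJ, FL, FM, GJ, GL, GM, JM, LM
  2-simplices (18): ABD, ABJ, ADF, AFL, AGJ, AGL, BDE, BEL, BJM, BLM, DEG, DFM, DGM, EFJ, EFL, EGJ, FJM, GLM

giving chain groups C_0 ≅ Z^9, C_1 ≅ Z^27, C_2 ≅ Z^18.

The boundary map ∂_1: C_1 → C_0 sends each edge [p,q] (with p < q) to q − p. For instance
  ∂AD = D − A.
This gives a 9×27 integer matrix of rank 8; reducing to Smith normal form yields diagonal entries (1,1,1,1,1,1,1,1).

The boundary map ∂_2: C_2 → C_1 maps a triangle to the signed sum of its edges. For instance
  ∂EGJ = GJ − EJ + EG,
  ∂AFL = FL − AL + AF.
The resulting 27×18 matrix has rank 17, and its Smith normal form has invariant factors (1,1,1,1,1,1,1,1,1,1,1,1,1,1,1,1,1).

From H_k ≅ ker(∂_k) / im(∂_{k+1}) we obtain:

  H_0: rank C_0 − rank ∂_1 = 9 − 8 = 1, and the invariant factors of ∂_1 are all 1, so H_0 ≅ Z.
  H_1: rank ker ∂_1 − rank ∂_2 = (27 − 8) − 17 = 2, and the invariant factors of ∂_2 are all 1, so H_1 ≅ Z^2.
  H_2: rank ker ∂_2 − rank ∂_3 = (18 − 17) − 0 = 1, and there is no ∂_3, so H_2 ≅ Z.

As a check, the Euler characteristic is 9 − 27 + 18 = 0, which agrees with 1 − 2 + 1 = 0.
(K is a triangulation of the torus T^2.)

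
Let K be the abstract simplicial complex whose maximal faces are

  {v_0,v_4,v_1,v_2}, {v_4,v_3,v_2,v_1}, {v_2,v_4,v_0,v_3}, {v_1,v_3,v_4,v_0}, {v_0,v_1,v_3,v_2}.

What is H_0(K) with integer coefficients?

H_0 ≅ Z.

Fix the vertex order v_0 < v_1 < v_2 < v_3 < v_4 and write every simplex with vertices in increasing order. Then dim K = 3 and the simplices of K are:

  0-simplices (5): [v_0], [v_1], [v_2], [v_3], [v_4]
  1-simplices (10): [v_0,v_1], [v_0,v_2], [v_0,v_3], [v_0,v_4], [v_1,v_2], [v_1,v_3], [v_1,v_4], [v_2,v_3], [v_2,v_4], [v_3,v_4]
  2-simplices (10): [v_0,v_1,v_2], [v_0,v_1,v_3], [v_0,v_1,v_4], [v_0,v_2,v_3], [v_0,v_2,v_4], [v_0,v_3,v_4], [v_1,v_2,v_3], [v_1,v_2,v_4], [v_1,v_3,v_4], [v_2,v_3,v_4]
  3-simplices (5): [v_0,v_1,v_2,v_3], [v_0,v_1,v_2,v_4], [v_0,v_1,v_3,v_4], [v_0,v_2,v_3,v_4], [v_1,v_2,v_3,v_4]

so the chain groups are C_0 ≅ Z^5, C_1 ≅ Z^10, C_2 ≅ Z^10, C_3 ≅ Z^5.

The boundary map ∂_1: C_1 → C_0 is given by ∂[p,q] = [q] − [p].
This gives a 5×10 integer matrix of rank 4; reducing to Smith normal form yields diagonal entries (1,1,1,1).

∂_2: C_2 → C_1 maps a triangle to the signed sum of its edges. For instance
  ∂[v_1,v_2,v_3] = [v_2,v_3] − [v_1,v_3] + [v_1,v_2],
  ∂[v_0,v_2,v_4] = [v_2,v_4] − [v_0,v_4] + [v_0,v_2].
The resulting 10×10 matrix has rank 6, and its Smith normal form has invariant factors (1,1,1,1,1,1).

The boundary map ∂_3: C_3 → C_2 sends each 3-simplex σ to the alternating sum Σ_i (−1)^i (σ with its i-th vertex removed). For instance
  ∂[v_0,v_1,v_3,v_4] = [v_1,v_3,v_4] − [v_0,v_3,v_4] + [v_0,v_1,v_4] − [v_0,v_1,v_3],
  ∂[v_0,v_1,v_2,v_4] = [v_1,v_2,v_4] − [v_0,v_2,v_4] + [v_0,v_1,v_4] − [v_0,v_1,v_2].
This gives a 10×5 integer matrix of rank 4; reducing to Smith normal form yields diagonal entries (1,1,1,1).

Now H_k = ker ∂_k / im ∂_{k+1}, so:

  H_0: rank C_0 − rank ∂_1 = 5 − 4 = 1, and the invariant factors of ∂_1 are all 1, so H_0 = Z.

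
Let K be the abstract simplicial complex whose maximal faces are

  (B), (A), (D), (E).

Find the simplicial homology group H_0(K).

H_0 = Z^4.

We work with the vertex ordering A < B < D < E. The simplices of K, each written with vertices in increasing order, are:

  0-simplices (4): A, B, D, E

so the chain groups are C_0 ≅ Z^4.

Reading off H_k = ker ∂_k / im ∂_{k+1}:

  H_0: rank C_0 − rank ∂_1 = 4 − 0 = 4, and there is no ∂_1, so H_0 = Z^4.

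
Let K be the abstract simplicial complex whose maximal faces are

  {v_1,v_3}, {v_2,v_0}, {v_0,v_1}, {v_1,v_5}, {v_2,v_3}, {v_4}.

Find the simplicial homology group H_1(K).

We work with the vertex ordering v_0 < v_1 < v_2 < v_3 < v_4 < v_5. The simplices of K, each written with vertices in increasing order, are:

  0-simplices (6): [v_0], [v_1], [v_2], [v_3], [v_4], [v_5]
  1-simplices (5): [v_0,v_1], [v_0,v_2], [v_1,v_3], [v_1,v_5], [v_2,v_3]

so the chain groups are C_0 ≅ Z^6, C_1 ≅ Z^5.

Boundary ∂_1: C_1 → C_0 maps an edge to its endpoints' difference, ∂[p,q] = q − p.
The resulting 6×5 matrix has rank 4, and its Smith normal form has invariant factors (1,1,1,1).

Reading off H_k = ker ∂_k / im ∂_{k+1}:

  H_1: rank ker ∂_1 − rank ∂_2 = (5 − 4) − 0 = 1, and there is no ∂_2, so H_1 ≅ Z.

H_1 ≅ Z.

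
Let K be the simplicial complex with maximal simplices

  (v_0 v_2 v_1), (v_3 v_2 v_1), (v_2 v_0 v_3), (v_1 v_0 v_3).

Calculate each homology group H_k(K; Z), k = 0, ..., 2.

Order the vertices as v_0 < v_1 < v_2 < v_3. Listing each simplex with vertices in this order, K has dimension 2 with simplices:

  0-simplices (4): [v_0], [v_1], [v_2], [v_3]
  1-simplices (6): [v_0,v_1], [v_0,v_2], [v_0,v_3], [v_1,v_2], [v_1,v_3], [v_2,v_3]
  2-simplices (4): [v_0,v_1,v_2], [v_0,v_1,v_3], [v_0,v_2,v_3], [v_1,v_2,v_3]

giving chain groups C_0 ≅ Z^4, C_1 ≅ Z^6, C_2 ≅ Z^4.

∂_1: C_1 → C_0 maps an edge to its endpoints' difference, ∂[p,q] = q − p. For instance
  ∂[v_1,v_2] = [v_2] − [v_1].
The 4×6 boundary matrix has rank 3 and Smith normal form diag(1,1,1).

The boundary map ∂_2: C_2 → C_1 sends each 2-simplex [p,q,r] to [q,r] − [p,r] + [p,q]. For instance
  ∂[v_1,v_2,v_3] = [v_2,v_3] − [v_1,v_3] + [v_1,v_2],
  ∂[v_0,v_1,v_2] = [v_1,v_2] − [v_0,v_2] + [v_0,v_1].
The 6×4 boundary matrix has rank 3 and Smith normal form diag(1,1,1).

Now H_k = ker ∂_k / im ∂_{k+1}, so:

  H_0: rank C_0 − rank ∂_1 = 4 − 3 = 1, and the invariant factors of ∂_1 are all 1, so H_0 = Z.
  H_1: rank ker ∂_1 − rank ∂_2 = (6 − 3) − 3 = 0, and the invariant factors of ∂_2 are all 1, so H_1 = 0.
  H_2: rank ker ∂_2 − rank ∂_3 = (4 − 3) − 0 = 1, and there is no ∂_3, so H_2 = Z.

(K is a triangulation of the 2-sphere S^2.)

H_0 = Z,  H_1 = 0,  H_2 = Z.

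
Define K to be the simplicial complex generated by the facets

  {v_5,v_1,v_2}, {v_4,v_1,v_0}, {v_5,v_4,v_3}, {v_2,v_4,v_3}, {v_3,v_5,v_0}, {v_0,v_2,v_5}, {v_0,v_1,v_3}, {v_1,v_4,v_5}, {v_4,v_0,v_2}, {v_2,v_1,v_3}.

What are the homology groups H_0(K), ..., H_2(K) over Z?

We work with the vertex ordering v_0 < v_1 < v_2 < v_3 < v_4 < v_5. The simplices of K, each written with vertices in increasing order, are:

  0-simplices (6): [v_0], [v_1], [v_2], [v_3], [v_4], [v_5]
  1-simplices (15): (15 of them)
  2-simplices (10): [v_0,v_1,v_3], [v_0,v_1,v_4], [v_0,v_2,v_4], [v_0,v_2,v_5], [v_0,v_3,v_5], [v_1,v_2,v_3], [v_1,v_2,v_5], [v_1,v_4,v_5], [v_2,v_3,v_4], [v_3,v_4,v_5]

so the chain groups are C_0 ≅ Z^6, C_1 ≅ Z^15, C_2 ≅ Z^10.

The boundary map ∂_1: C_1 → C_0 sends each edge [p,q] (with p < q) to q − p. For instance
  ∂[v_0,v_3] = [v_3] − [v_0].
As a 6×15 matrix over Z this has rank 5, with invariant factors (1,1,1,1,1).

The boundary map ∂_2: C_2 → C_1 maps a triangle to the signed sum of its edges. For instance
  ∂[v_0,v_2,v_5] = [v_2,v_5] − [v_0,v_5] + [v_0,v_2],
  ∂[v_0,v_3,v_5] = [v_3,v_5] − [v_0,v_5] + [v_0,v_3].
As a 15×10 matrix over Z this has rank 10, with invariant factors (1,1,1,1,1,1,1,1,1,2).

From H_k ≅ ker(∂_k) / im(∂_{k+1}) we obtain:

  H_0: rank C_0 − rank ∂_1 = 6 − 5 = 1, and the invariant factors of ∂_1 are all 1, so H_0 = Z.
  H_1: rank ker ∂_1 − rank ∂_2 = (15 − 5) − 10 = 0, and ∂_2 has invariant factor 2 > 1, so H_1 = Z/2.
  H_2: rank ker ∂_2 − rank ∂_3 = (10 − 10) − 0 = 0, and there is no ∂_3, so H_2 = 0.

H_0 ≅ Z,  H_1 ≅ Z/2,  H_2 = 0.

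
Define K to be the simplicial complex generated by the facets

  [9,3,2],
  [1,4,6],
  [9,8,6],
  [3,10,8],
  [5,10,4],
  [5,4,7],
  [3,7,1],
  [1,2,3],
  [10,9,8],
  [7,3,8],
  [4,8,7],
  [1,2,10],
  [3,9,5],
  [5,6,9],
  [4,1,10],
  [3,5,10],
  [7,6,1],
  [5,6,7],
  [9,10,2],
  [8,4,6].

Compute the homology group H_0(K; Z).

Order the vertices as 1 < 2 < 3 < 4 < 5 < 6 < 7 < 8 < 9 < 10. Listing each simplex with vertices in this order, K has dimension 2 with simplices:

  0-simplices (10): [1], [2], [3], [4], [5], [6], [7], [8], [9], [10]
  1-simplices (30): (30 of them)
  2-simplices (20): (20 of them)

Hence C_0 ≅ Z^10, C_1 ≅ Z^30, C_2 ≅ Z^20.

Boundary ∂_1: C_1 → C_0 is given by ∂[p,q] = [q] − [p]. For instance
  ∂[5,6] = [6] − [5].
The 10×30 boundary matrix has rank 9 and Smith normal form diag(1,1,1,1,1,1,1,1,1).

The boundary map ∂_2: C_2 → C_1 acts by ∂[p,q,r] = [q,r] − [p,r] + [p,q]. For instance
  ∂[3,7,8] = [7,8] − [3,8] + [3,7],
  ∂[1,2,3] = [2,3] − [1,3] + [1,2].
The 30×20 boundary matrix has rank 20 and Smith normal form diag(1,1,1,1,1,1,1,1,1,1,1,1,1,1,1,1,1,1,1,2).

From H_k ≅ ker(∂_k) / im(∂_{k+1}) we obtain:

  H_0: rank C_0 − rank ∂_1 = 10 − 9 = 1, and the invariant factors of ∂_1 are all 1, so H_0 ≅ Z.

(K is a triangulation of the Klein bottle.)

H_0 ≅ Z.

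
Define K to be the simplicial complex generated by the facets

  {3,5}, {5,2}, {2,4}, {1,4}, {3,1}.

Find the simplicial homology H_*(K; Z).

H_0 ≅ Z,  H_1 ≅ Z.

Fix the vertex order 1 < 2 < 3 < 4 < 5 and write every simplex with vertices in increasing order. Then dim K = 1 and the simplices of K are:

  0-simplices (5): [1], [2], [3], [4], [5]
  1-simplices (5): [1,3], [1,4], [2,4], [2,5], [3,5]

Hence C_0 ≅ Z^5, C_1 ≅ Z^5.

∂_1: C_1 → C_0 sends each edge [p,q] (with p < q) to q − p.
The 5×5 boundary matrix has rank 4 and Smith normal form diag(1,1,1,1).

Computing H_k = (kernel of ∂_k) / (image of ∂_{k+1}):

  H_0: rank C_0 − rank ∂_1 = 5 − 4 = 1, and the invariant factors of ∂_1 are all 1, so H_0 = Z.
  H_1: rank ker ∂_1 − rank ∂_2 = (5 − 4) − 0 = 1, and there is no ∂_2, so H_1 = Z.

As a check, the Euler characteristic is 5 − 5 = 0, which agrees with 1 − 1 = 0.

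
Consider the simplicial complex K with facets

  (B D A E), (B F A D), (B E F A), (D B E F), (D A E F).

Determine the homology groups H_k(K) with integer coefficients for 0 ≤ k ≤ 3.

H_0 ≅ Z,  H_1 = 0,  H_2 = 0,  H_3 ≅ Z.

We work with the vertex ordering A < B < D < E < F. The simplices of K, each written with vertices in increasing order, are:

  0-simplices (5): A, B, D, E, F
  1-simplices (10): AB, AD, AE, AF, BD, BE, BF, DE, DF, EF
  2-simplices (10): ABD, ABE, ABF, ADE, ADF, AEF, BDE, BDF, BEF, DEF
  3-simplices (5): ABDE, ABDF, ABEF, ADEF, BDEF

giving chain groups C_0 ≅ Z^5, C_1 ≅ Z^10, C_2 ≅ Z^10, C_3 ≅ Z^5.

∂_1: C_1 → C_0 sends each edge [p,q] (with p < q) to q − p. For instance
  ∂AE = E − A.
The 5×10 boundary matrix has rank 4 and Smith normal form diag(1,1,1,1).

∂_2: C_2 → C_1 sends each 2-simplex [p,q,r] to [q,r] − [p,r] + [p,q]. For instance
  ∂ABD = BD − AD + AB,
  ∂AEF = EF − AF + AE.
This gives a 10×10 integer matrix of rank 6; reducing to Smith normal form yields diagonal entries (1,1,1,1,1,1).

∂_3: C_3 → C_2 sends each 3-simplex σ to the alternating sum Σ_i (−1)^i (σ with its i-th vertex removed). For instance
  ∂ABDE = BDE − ADE + ABE − ABD,
  ∂ABDF = BDF − ADF + ABF − ABD.
This gives a 10×5 integer matrix of rank 4; reducing to Smith normal form yields diagonal entries (1,1,1,1).

Now H_k = ker ∂_k / im ∂_{k+1}, so:

  H_0: rank C_0 − rank ∂_1 = 5 − 4 = 1, and the invariant factors of ∂_1 are all 1, so H_0 ≅ Z.
  H_1: rank ker ∂_1 − rank ∂_2 = (10 − 4) − 6 = 0, and the invariant factors of ∂_2 are all 1, so H_1 ≅ 0.
  H_2: rank ker ∂_2 − rank ∂_3 = (10 − 6) − 4 = 0, and the invariant factors of ∂_3 are all 1, so H_2 ≅ 0.
  H_3: rank ker ∂_3 − rank ∂_4 = (5 − 4) − 0 = 1, and there is no ∂_4, so H_3 ≅ Z.

As a check, the Euler characteristic is 5 − 10 + 10 − 5 = 0, which agrees with 1 − 0 + 0 − 1 = 0.
(K is a triangulation of the 3-sphere S^3.)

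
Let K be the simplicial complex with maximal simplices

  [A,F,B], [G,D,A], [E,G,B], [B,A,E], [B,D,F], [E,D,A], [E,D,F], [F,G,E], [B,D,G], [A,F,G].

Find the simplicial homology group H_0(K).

H_0 = Z.

We work with the vertex ordering A < B < D < E < F < G. The simplices of K, each written with vertices in increasing order, are:

  0-simplices (6): A, B, D, E, F, G
  1-simplices (15): AB, AD, AE, AF, AG, BD, BE, BF, BG, DE, DF, DG, EF, EG, FG
  2-simplices (10): ABE, ABF, ADE, ADG, AFG, BDF, BDG, BEG, DEF, EFG

so the chain groups are C_0 ≅ Z^6, C_1 ≅ Z^15, C_2 ≅ Z^10.

∂_1: C_1 → C_0 maps an edge to its endpoints' difference, ∂[p,q] = q − p. For instance
  ∂BD = D − B.
As a 6×15 matrix over Z this has rank 5, with invariant factors (1,1,1,1,1).

Boundary ∂_2: C_2 → C_1 maps a triangle to the signed sum of its edges. For instance
  ∂EFG = FG − EG + EF,
  ∂ABF = BF − AF + AB.
The 15×10 boundary matrix has rank 10 and Smith normal form diag(1,1,1,1,1,1,1,1,1,2).

From H_k ≅ ker(∂_k) / im(∂_{k+1}) we obtain:

  H_0: rank C_0 − rank ∂_1 = 6 − 5 = 1, and the invariant factors of ∂_1 are all 1, so H_0 ≅ Z.

(K is a triangulation of the real projective plane RP^2.)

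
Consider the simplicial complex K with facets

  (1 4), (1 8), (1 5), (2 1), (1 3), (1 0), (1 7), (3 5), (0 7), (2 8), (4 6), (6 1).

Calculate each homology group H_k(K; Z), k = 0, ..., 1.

H_0 = Z,  H_1 = Z^4.

Fix the vertex order 0 < 1 < 2 < 3 < 4 < 5 < 6 < 7 < 8 and write every simplex with vertices in increasing order. Then dim K = 1 and the simplices of K are:

  0-simplices (9): [0], [1], [2], [3], [4], [5], [6], [7], [8]
  1-simplices (12): [0,1], [0,7], [1,2], [1,3], [1,4], [1,5], [1,6], [1,7], [1,8], [2,8], [3,5], [4,6]

giving chain groups C_0 ≅ Z^9, C_1 ≅ Z^12.

∂_1: C_1 → C_0 maps an edge to its endpoints' difference, ∂[p,q] = q − p. For instance
  ∂[1,6] = [6] − [1].
The 9×12 boundary matrix has rank 8 and Smith normal form diag(1,1,1,1,1,1,1,1).

Reading off H_k = ker ∂_k / im ∂_{k+1}:

  H_0: rank C_0 − rank ∂_1 = 9 − 8 = 1, and the invariant factors of ∂_1 are all 1, so H_0 = Z.
  H_1: rank ker ∂_1 − rank ∂_2 = (12 − 8) − 0 = 4, and there is no ∂_2, so H_1 = Z^4.

(K is a triangulation of a wedge of 4 circles.)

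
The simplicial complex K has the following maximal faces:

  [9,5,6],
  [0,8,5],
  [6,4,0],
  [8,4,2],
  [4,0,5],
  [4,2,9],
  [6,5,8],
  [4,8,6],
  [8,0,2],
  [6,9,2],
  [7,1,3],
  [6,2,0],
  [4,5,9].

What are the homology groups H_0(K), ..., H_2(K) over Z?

H_0 = Z^2,  H_1 = Z/2,  H_2 = 0.

Order the vertices as 0 < 1 < 2 < 3 < 4 < 5 < 6 < 7 < 8 < 9. Listing each simplex with vertices in this order, K has dimension 2 with simplices:

  0-simplices (10): [0], [1], [2], [3], [4], [5], [6], [7], [8], [9]
  1-simplices (21): [0,2], [0,4], [0,5], [0,6], [0,8], [1,3], [1,7], [2,4], [2,6], [2,8], [2,9], [3,7], [4,5], [4,6], [4,8], [4,9], [5,6], [5,8], [5,9], [6,8], [6,9]
  2-simplices (13): [0,2,6], [0,2,8], [0,4,5], [0,4,6], [0,5,8], [1,3,7], [2,4,8], [2,4,9], [2,6,9], [4,5,9], [4,6,8], [5,6,8], [5,6,9]

giving chain groups C_0 ≅ Z^10, C_1 ≅ Z^21, C_2 ≅ Z^13.

Boundary ∂_1: C_1 → C_0 is given by ∂[p,q] = [q] − [p]. For instance
  ∂[0,6] = [6] − [0].
As a 10×21 matrix over Z this has rank 8, with invariant factors (1,1,1,1,1,1,1,1).

∂_2: C_2 → C_1 sends each 2-simplex [p,q,r] to [q,r] − [p,r] + [p,q]. For instance
  ∂[0,4,6] = [4,6] − [0,6] + [0,4],
  ∂[0,5,8] = [5,8] − [0,8] + [0,5].
The 21×13 boundary matrix has rank 13 and Smith normal form diag(1,1,1,1,1,1,1,1,1,1,1,1,2).

Now H_k = ker ∂_k / im ∂_{k+1}, so:

  H_0: rank C_0 − rank ∂_1 = 10 − 8 = 2, and the invariant factors of ∂_1 are all 1, so H_0 ≅ Z^2.
  H_1: rank ker ∂_1 − rank ∂_2 = (21 − 8) − 13 = 0, and ∂_2 has invariant factor 2 > 1, so H_1 ≅ Z/2.
  H_2: rank ker ∂_2 − rank ∂_3 = (13 − 13) − 0 = 0, and there is no ∂_3, so H_2 ≅ 0.

As a check, the Euler characteristic is 10 − 21 + 13 = 2, which agrees with 2 − 0 + 0 = 2.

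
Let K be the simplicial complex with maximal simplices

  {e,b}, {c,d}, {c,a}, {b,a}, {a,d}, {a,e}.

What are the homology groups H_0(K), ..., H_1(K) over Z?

Order the vertices as a < b < c < d < e. Listing each simplex with vertices in this order, K has dimension 1 with simplices:

  0-simplices (5): a, b, c, d, e
  1-simplices (6): ab, ac, ad, ae, be, cd

so the chain groups are C_0 ≅ Z^5, C_1 ≅ Z^6.

∂_1: C_1 → C_0 maps an edge to its endpoints' difference, ∂[p,q] = q − p.
The resulting 5×6 matrix has rank 4, and its Smith normal form has invariant factors (1,1,1,1).

Now H_k = ker ∂_k / im ∂_{k+1}, so:

  H_0: rank C_0 − rank ∂_1 = 5 − 4 = 1, and the invariant factors of ∂_1 are all 1, so H_0 = Z.
  H_1: rank ker ∂_1 − rank ∂_2 = (6 − 4) − 0 = 2, and there is no ∂_2, so H_1 = Z^2.

As a check, the Euler characteristic is 5 − 6 = -1, which agrees with 1 − 2 = -1.
(K is a triangulation of a wedge of 2 circles.)

H_0 ≅ Z,  H_1 ≅ Z^2.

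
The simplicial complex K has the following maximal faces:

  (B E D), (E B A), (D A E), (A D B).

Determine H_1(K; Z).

Fix the vertex order A < B < D < E and write every simplex with vertices in increasing order. Then dim K = 2 and the simplices of K are:

  0-simplices (4): A, B, D, E
  1-simplices (6): AB, AD, AE, BD, BE, DE
  2-simplices (4): ABD, ABE, ADE, BDE

giving chain groups C_0 ≅ Z^4, C_1 ≅ Z^6, C_2 ≅ Z^4.

Boundary ∂_1: C_1 → C_0 is given by ∂[p,q] = [q] − [p].
The resulting 4×6 matrix has rank 3, and its Smith normal form has invariant factors (1,1,1).

Boundary ∂_2: C_2 → C_1 acts by ∂[p,q,r] = [q,r] − [p,r] + [p,q]. For instance
  ∂ABD = BD − AD + AB,
  ∂BDE = DE − BE + BD.
This gives a 6×4 integer matrix of rank 3; reducing to Smith normal form yields diagonal entries (1,1,1).

Computing H_k = (kernel of ∂_k) / (image of ∂_{k+1}):

  H_1: rank ker ∂_1 − rank ∂_2 = (6 − 3) − 3 = 0, and the invariant factors of ∂_2 are all 1, so H_1 ≅ 0.

H_1 = 0.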